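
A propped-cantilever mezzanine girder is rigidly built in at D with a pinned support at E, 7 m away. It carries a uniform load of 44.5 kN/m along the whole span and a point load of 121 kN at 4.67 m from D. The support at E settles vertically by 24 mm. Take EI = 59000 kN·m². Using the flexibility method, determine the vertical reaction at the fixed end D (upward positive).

Release the roller at E. Primary structure: cantilever fixed at D.
Primary-structure tip deflection at E by superposition:
  UDL 44.5: wL⁴/(8EI) = 13356/EI
  point load 121 at a = 4.67: Pa²(3L − a)/(6EI) = 7182/EI
  δ_0 = 20538/EI
Flexibility coefficient — unit upward force at E: δ_{EE} = L³/(3EI) = 114.3/EI.
With EI = 59000 kN·m²: δ_0 = 0.3481 m and δ_{EE} = 0.001938 m/kN.
Compatibility — the beam at E must follow the support down by 0.024 m: δ_0 − R_E·δ_{EE} = 0.024, so R_E = (0.3481 − 0.024)/0.001938 = 167.2 kN.
Vertical equilibrium: R_D = ΣP − R_E = 432.5 − 167.2 = 265.3 kN.

R_D = 265.3 kN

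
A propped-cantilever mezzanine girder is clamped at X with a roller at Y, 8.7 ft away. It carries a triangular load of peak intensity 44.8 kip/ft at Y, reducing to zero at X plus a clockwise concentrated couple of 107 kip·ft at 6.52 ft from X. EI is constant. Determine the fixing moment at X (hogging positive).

Choose R_Y as the redundant. The primary structure is the cantilever fixed at X.
Free-end deflection of the primary structure under the applied loading (downward +):
  triangular load, peak 44.8 at the free end: 11w₀L⁴/(120EI) = 23527/EI
  clockwise couple 107 at a = 6.52: M₀a(2L − a)/(2EI) = 3795/EI
  δ_0 = 27322/EI
Flexibility coefficient — unit upward force at Y: δ_{YY} = L³/(3EI) = 219.5/EI.
The prop prevents deflection at Y: R_Y = δ_0/δ_{YY} = 27322/219.5 = 124.5 kip.
Moment equilibrium about X: M_X = Σ(load moments about X) − R_Y·L = 1237 − 124.5×8.7 = 154.4 kip·ft.

M_X = 154.4 kip·ft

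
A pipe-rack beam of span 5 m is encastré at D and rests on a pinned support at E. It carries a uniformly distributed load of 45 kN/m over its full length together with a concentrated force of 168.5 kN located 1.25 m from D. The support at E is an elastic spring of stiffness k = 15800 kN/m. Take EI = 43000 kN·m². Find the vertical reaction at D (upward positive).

R_D = 300.7 kN

Remove the prop at E; the released (primary) structure is a cantilever built in at D.
Primary-structure tip deflection at E by superposition:
  UDL 45: wL⁴/(8EI) = 3516/EI
  point load 168.5 at a = 1.25: Pa²(3L − a)/(6EI) = 603.4/EI
  δ_0 = 4119/EI
Tip deflection under a unit load at E: L³/(3EI) = 41.67/EI.
With EI = 43000 kN·m²: δ_0 = 0.09579 m and δ_{EE} = 0.000969 m/kN.
Compatibility — the spring shortens by R_E/k under the reaction it provides: δ_0 − R_E·δ_{EE} = R_E/k. With 1/k = 0.000063 m/kN, R_E = δ_0 / (δ_{EE} + 1/k) = 0.09579 / (0.000969 + 0.000063) = 92.79 kN.
Vertical equilibrium: R_D = ΣP − R_E = 393.5 − 92.79 = 300.7 kN.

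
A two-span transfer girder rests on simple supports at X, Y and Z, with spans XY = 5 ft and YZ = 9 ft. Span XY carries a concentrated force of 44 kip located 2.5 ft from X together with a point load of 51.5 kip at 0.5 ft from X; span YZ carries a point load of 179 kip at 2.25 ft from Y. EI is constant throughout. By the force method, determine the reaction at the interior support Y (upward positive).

Take M_Y as the redundant. Released structure: two simple spans XY and YZ with a hinge at Y.
Discontinuity in slope at Y on the released structure — sum the simple-span end rotations:
  span XY: point load 44 at a = 2.5: Pab(L + a)/(6LEI) = 68.75/EI
  span XY: point load 51.5 at a = 0.5: Pab(L + a)/(6LEI) = 21.24/EI
  span YZ: point load 179 at a = 2.25: Pab(L + b)/(6LEI) = 792.9/EI
  relative rotation θ_0 = (89.99 + 792.9)/EI = 882.9/EI
A unit hogging moment at Y produces rotation L₁/(3EI) + L₂/(3EI) = 4.667/EI.
Compatibility: M_Y·(L₁+L₂)/(3EI) = θ_0, giving M_Y = 189.2 kip·ft (hogging).
Span XY, ΣM about X with M_Y applied at Y: R_Y^{XY}·5 = 135.8 + 189.2, so R_Y^{XY} = 64.99 kip and R_X = 95.5 − 64.99 = 30.51 kip.
Span YZ, ΣM about Z: R_Y^{YZ}·9 = 1208 + 189.2, so R_Y^{YZ} = 155.3 kip and R_Z = 179 − 155.3 = 23.73 kip.
R_Y = 64.99 + 155.3 = 220.3 kip.

R_Y = 220.3 kip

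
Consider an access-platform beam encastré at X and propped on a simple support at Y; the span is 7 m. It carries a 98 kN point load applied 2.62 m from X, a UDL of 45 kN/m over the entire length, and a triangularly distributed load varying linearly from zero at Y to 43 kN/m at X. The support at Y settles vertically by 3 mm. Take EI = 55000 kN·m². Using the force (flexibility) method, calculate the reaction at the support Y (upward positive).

R_Y = 164.8 kN

Take the reaction at Y as the redundant and release it; the primary structure is a cantilever fixed at X.
Free-end deflection of the primary structure under the applied loading (downward +):
  point load 98 at a = 2.62: Pa²(3L − a)/(6EI) = 2061/EI
  UDL 45: wL⁴/(8EI) = 13506/EI
  triangular load, peak 43 at the fixed end: w₀L⁴/(30EI) = 3441/EI
  δ_0 = 19008/EI
Tip deflection under a unit load at Y: L³/(3EI) = 114.3/EI.
With EI = 55000 kN·m²: δ_0 = 0.3456 m and δ_{YY} = 0.002079 m/kN.
Compatibility — the beam at Y must follow the support down by 0.003 m: δ_0 − R_Y·δ_{YY} = 0.003, so R_Y = (0.3456 − 0.003)/0.002079 = 164.8 kN.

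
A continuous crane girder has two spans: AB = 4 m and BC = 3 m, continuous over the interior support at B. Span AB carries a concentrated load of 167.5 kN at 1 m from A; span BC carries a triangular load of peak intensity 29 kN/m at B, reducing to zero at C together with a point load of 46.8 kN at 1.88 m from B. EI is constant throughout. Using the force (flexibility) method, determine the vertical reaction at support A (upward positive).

Take M_B as the redundant. Released structure: two simple spans AB and BC with a hinge at B.
Rotations at B on the released spans (each span's end-slope, ×1/EI):
  span AB: point load 167.5 at a = 1: Pab(L + a)/(6LEI) = 104.7/EI
  span BC: triangular load, peak 29: w₀L³/(45EI) = 17.4/EI
  span BC: point load 46.8 at a = 1.88: Pab(L + b)/(6LEI) = 22.56/EI
  relative rotation θ_0 = (104.7 + 39.96)/EI = 144.6/EI
A unit hogging moment at B produces rotation L₁/(3EI) + L₂/(3EI) = 2.333/EI.
Compatibility: M_B·(L₁+L₂)/(3EI) = θ_0, giving M_B = 61.99 kN·m (hogging).
Span AB, ΣM about A with M_B applied at B: R_B^{AB}·4 = 167.5 + 61.99, so R_B^{AB} = 57.37 kN and R_A = 167.5 − 57.37 = 110.1 kN.

R_A = 110.1 kN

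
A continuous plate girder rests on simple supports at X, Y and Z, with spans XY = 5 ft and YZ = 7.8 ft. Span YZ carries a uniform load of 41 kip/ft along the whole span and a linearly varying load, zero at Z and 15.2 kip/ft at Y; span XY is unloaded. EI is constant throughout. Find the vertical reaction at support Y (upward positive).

Take M_Y as the redundant. Released structure: two simple spans XY and YZ with a hinge at Y.
Rotations at Y on the released spans (each span's end-slope, ×1/EI):
  span YZ: UDL 41: wL³/(24EI) = 810.7/EI
  span YZ: triangular load, peak 15.2: w₀L³/(45EI) = 160.3/EI
  relative rotation θ_0 = (0 + 971)/EI = 971/EI
A unit hogging moment at Y produces rotation L₁/(3EI) + L₂/(3EI) = 4.267/EI.
Compatibility: M_Y·(L₁+L₂)/(3EI) = θ_0, giving M_Y = 227.6 kip·ft (hogging).
Span XY, ΣM about X with M_Y applied at Y: R_Y^{XY}·5 = 0 + 227.6, so R_Y^{XY} = 45.51 kip and R_X = 0 − 45.51 = -45.51 kip.
Span YZ, ΣM about Z: R_Y^{YZ}·7.8 = 1555 + 227.6, so R_Y^{YZ} = 228.6 kip and R_Z = 379.1 − 228.6 = 150.5 kip.
R_Y = 45.51 + 228.6 = 274.1 kip.

R_Y = 274.1 kip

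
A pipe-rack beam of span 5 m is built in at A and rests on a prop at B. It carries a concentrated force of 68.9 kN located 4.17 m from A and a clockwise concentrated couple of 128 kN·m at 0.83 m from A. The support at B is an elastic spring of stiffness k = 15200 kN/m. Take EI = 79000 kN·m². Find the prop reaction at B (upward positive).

Take the reaction at B as the redundant and release it; the primary structure is a cantilever fixed at A.
Deflection at B on the released cantilever, summing each load's contribution:
  point load 68.9 at a = 4.17: Pa²(3L − a)/(6EI) = 2163/EI
  clockwise couple 128 at a = 0.83: M₀a(2L − a)/(2EI) = 487.1/EI
  δ_0 = 2650/EI
Tip deflection under a unit load at B: L³/(3EI) = 41.67/EI.
With EI = 79000 kN·m²: δ_0 = 0.03354 m and δ_{BB} = 0.000527 m/kN.
Compatibility — the spring shortens by R_B/k under the reaction it provides: δ_0 − R_B·δ_{BB} = R_B/k. With 1/k = 0.000066 m/kN, R_B = δ_0 / (δ_{BB} + 1/k) = 0.03354 / (0.000527 + 0.000066) = 56.54 kN.

R_B = 56.54 kN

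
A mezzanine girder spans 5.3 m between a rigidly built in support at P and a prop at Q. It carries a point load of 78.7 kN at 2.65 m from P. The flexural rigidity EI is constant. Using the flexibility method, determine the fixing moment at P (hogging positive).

Remove the prop at Q; the released (primary) structure is a cantilever built in at P.
Primary-structure tip deflection at Q by superposition:
  point load 78.7 at a = 2.65: Pa²(3L − a)/(6EI) = 1220/EI
Tip deflection under a unit load at Q: L³/(3EI) = 49.63/EI.
The prop prevents deflection at Q: R_Q = δ_0/δ_{QQ} = 1220/49.63 = 24.59 kN.
Moment equilibrium about P: M_P = Σ(load moments about P) − R_Q·L = 208.6 − 24.59×5.3 = 78.21 kN·m.

M_P = 78.21 kN·m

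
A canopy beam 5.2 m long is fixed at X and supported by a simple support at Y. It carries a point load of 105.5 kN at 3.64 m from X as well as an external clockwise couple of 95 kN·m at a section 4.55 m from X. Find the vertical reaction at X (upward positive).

R_X = 19.08 kN

Choose R_Y as the redundant. The primary structure is the cantilever fixed at X.
Free-end deflection of the primary structure under the applied loading (downward +):
  point load 105.5 at a = 3.64: Pa²(3L − a)/(6EI) = 2786/EI
  clockwise couple 95 at a = 4.55: M₀a(2L − a)/(2EI) = 1264/EI
  δ_0 = 4051/EI
Tip deflection under a unit load at Y: L³/(3EI) = 46.87/EI.
The prop prevents deflection at Y: R_Y = δ_0/δ_{YY} = 4051/46.87 = 86.42 kN.
Vertical equilibrium: R_X = ΣP − R_Y = 105.5 − 86.42 = 19.08 kN.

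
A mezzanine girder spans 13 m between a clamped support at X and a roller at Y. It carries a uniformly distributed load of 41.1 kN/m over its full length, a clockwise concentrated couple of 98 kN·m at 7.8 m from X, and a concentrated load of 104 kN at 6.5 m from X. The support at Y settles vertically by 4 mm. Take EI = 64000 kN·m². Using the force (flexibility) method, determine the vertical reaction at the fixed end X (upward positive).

R_X = 396.3 kN

Release the roller at Y. Primary structure: cantilever fixed at X.
Primary-structure tip deflection at Y by superposition:
  UDL 41.1: wL⁴/(8EI) = 146732/EI
  clockwise couple 98 at a = 7.8: M₀a(2L − a)/(2EI) = 6956/EI
  point load 104 at a = 6.5: Pa²(3L − a)/(6EI) = 23801/EI
  δ_0 = 177489/EI
Tip deflection under a unit load at Y: L³/(3EI) = 732.3/EI.
With EI = 64000 kN·m²: δ_0 = 2.7733 m and δ_{YY} = 0.011443 m/kN.
Compatibility — the beam at Y must follow the support down by 0.004 m: δ_0 − R_Y·δ_{YY} = 0.004, so R_Y = (2.7733 − 0.004)/0.011443 = 242 kN.
Vertical equilibrium: R_X = ΣP − R_Y = 638.3 − 242 = 396.3 kN.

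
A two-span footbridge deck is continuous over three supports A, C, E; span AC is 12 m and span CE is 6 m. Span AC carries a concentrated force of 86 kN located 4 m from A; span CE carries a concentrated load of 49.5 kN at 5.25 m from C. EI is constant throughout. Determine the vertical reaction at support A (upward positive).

R_A = 48.33 kN

Take M_C as the redundant. Released structure: two simple spans AC and CE with a hinge at C.
End slopes at the hinge C, treating each span as simply supported:
  span AC: point load 86 at a = 4: Pab(L + a)/(6LEI) = 611.6/EI
  span CE: point load 49.5 at a = 5.25: Pab(L + b)/(6LEI) = 36.54/EI
  relative rotation θ_0 = (611.6 + 36.54)/EI = 648.1/EI
A unit hogging moment at C produces rotation L₁/(3EI) + L₂/(3EI) = 6/EI.
Slope continuity at C: θ_0 = M_C·6/EI, so M_C = 648.1/6 = 108 kN·m (hogging).
Span AC, ΣM about A with M_C applied at C: R_C^{AC}·12 = 344 + 108, so R_C^{AC} = 37.67 kN and R_A = 86 − 37.67 = 48.33 kN.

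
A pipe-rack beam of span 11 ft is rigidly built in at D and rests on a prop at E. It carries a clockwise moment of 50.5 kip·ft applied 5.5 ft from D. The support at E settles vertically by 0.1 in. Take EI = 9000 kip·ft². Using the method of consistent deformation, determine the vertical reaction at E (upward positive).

Choose R_E as the redundant. The primary structure is the cantilever fixed at D.
Deflection at E on the released cantilever, summing each load's contribution:
  clockwise couple 50.5 at a = 5.5: M₀a(2L − a)/(2EI) = 2291/EI
Tip deflection under a unit load at E: L³/(3EI) = 443.7/EI.
With EI = 9000 kip·ft²: δ_0 = 0.2546 ft and δ_{EE} = 0.049296 ft/kip.
Compatibility — the beam at E must follow the support down by 0.008333 ft: δ_0 − R_E·δ_{EE} = 0.008333, so R_E = (0.2546 − 0.008333)/0.049296 = 4.996 kip.

R_E = 4.996 kip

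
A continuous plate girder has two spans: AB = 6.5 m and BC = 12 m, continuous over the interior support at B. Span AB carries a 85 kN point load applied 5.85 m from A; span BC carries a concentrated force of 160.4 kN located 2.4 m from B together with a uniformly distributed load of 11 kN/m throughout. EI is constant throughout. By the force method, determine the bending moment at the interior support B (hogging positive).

Take M_B as the redundant. Released structure: two simple spans AB and BC with a hinge at B.
End slopes at the hinge B, treating each span as simply supported:
  span AB: point load 85 at a = 5.85: Pab(L + a)/(6LEI) = 102.4/EI
  span BC: point load 160.4 at a = 2.4: Pab(L + b)/(6LEI) = 1109/EI
  span BC: UDL 11: wL³/(24EI) = 792/EI
  relative rotation θ_0 = (102.4 + 1901)/EI = 2003/EI
A unit hogging moment at B produces rotation L₁/(3EI) + L₂/(3EI) = 6.167/EI.
Compatibility: M_B·(L₁+L₂)/(3EI) = θ_0, giving M_B = 324.8 kN·m (hogging).

M_B = 324.8 kN·m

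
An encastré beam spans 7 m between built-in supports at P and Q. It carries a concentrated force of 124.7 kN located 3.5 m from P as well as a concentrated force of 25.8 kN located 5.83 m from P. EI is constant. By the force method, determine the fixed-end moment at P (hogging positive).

M_P = 113.3 kN·m

Take the two fixed-end moments M_P, M_Q as redundants; the released structure is the simple span PQ.
On the primary (simply-supported) span, the end slopes from the loading are:
  at P: point load 124.7 at a = 3.5: Pab(L + b)/(6LEI) = 381.9/EI
  at Q: point load 124.7 at a = 3.5: Pab(L + a)/(6LEI) = 381.9/EI
  at P: point load 25.8 at a = 5.83: Pab(L + b)/(6LEI) = 34.23/EI
  at Q: point load 25.8 at a = 5.83: Pab(L + a)/(6LEI) = 53.76/EI
  θ_P0 = 416.1/EI,  θ_Q0 = 435.7/EI
Flexibility coefficients: a unit moment at one end gives L/(3EI) there and L/(6EI) at the far end, so f₁₁ = f₂₂ = 2.333/EI and f₁₂ = f₂₁ = 1.167/EI.
Compatibility — zero rotation at each built-in end:
  2.333 M_P + 1.167 M_Q = 416.1
  1.167 M_P + 2.333 M_Q = 435.7
Solving the pair gives M_P = 113.3 kN·m and M_Q = 130.1 kN·m (hogging).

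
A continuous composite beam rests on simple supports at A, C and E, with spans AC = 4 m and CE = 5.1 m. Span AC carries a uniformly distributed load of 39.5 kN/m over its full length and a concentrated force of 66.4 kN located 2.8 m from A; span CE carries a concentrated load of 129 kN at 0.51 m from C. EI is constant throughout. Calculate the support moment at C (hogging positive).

Insert a hinge at C; M_C is the redundant, and each span becomes simply supported.
Discontinuity in slope at C on the released structure — sum the simple-span end rotations:
  span AC: UDL 39.5: wL³/(24EI) = 105.3/EI
  span AC: point load 66.4 at a = 2.8: Pab(L + a)/(6LEI) = 63.21/EI
  span CE: point load 129 at a = 0.51: Pab(L + b)/(6LEI) = 95.63/EI
  relative rotation θ_0 = (168.5 + 95.63)/EI = 264.2/EI
A unit hogging moment at C produces rotation L₁/(3EI) + L₂/(3EI) = 3.033/EI.
Slope continuity at C: θ_0 = M_C·3.033/EI, so M_C = 264.2/3.033 = 87.09 kN·m (hogging).

M_C = 87.09 kN·m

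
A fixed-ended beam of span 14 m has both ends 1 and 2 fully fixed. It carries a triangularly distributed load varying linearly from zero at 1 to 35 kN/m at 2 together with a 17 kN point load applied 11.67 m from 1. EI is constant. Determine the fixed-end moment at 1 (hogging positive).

Take the two fixed-end moments M_1, M_2 as redundants; the released structure is the simple span 12.
Simple-span end rotations at 1 and 2 under the given loads:
  at 1: triangular load, peak 35: 7w₀L³/(360EI) = 1867/EI
  at 2: triangular load, peak 35: w₀L³/(45EI) = 2134/EI
  at 1: point load 17 at a = 11.67: Pab(L + b)/(6LEI) = 89.86/EI
  at 2: point load 17 at a = 11.67: Pab(L + a)/(6LEI) = 141.3/EI
  θ_10 = 1957/EI,  θ_20 = 2275/EI
Flexibility coefficients: a unit moment at one end gives L/(3EI) there and L/(6EI) at the far end, so f₁₁ = f₂₂ = 4.667/EI and f₁₂ = f₂₁ = 2.333/EI.
Compatibility — zero rotation at each built-in end:
  4.667 M_1 + 2.333 M_2 = 1957
  2.333 M_1 + 4.667 M_2 = 2275
Solving the pair gives M_1 = 234.2 kN·m and M_2 = 370.5 kN·m (hogging).

M_1 = 234.2 kN·m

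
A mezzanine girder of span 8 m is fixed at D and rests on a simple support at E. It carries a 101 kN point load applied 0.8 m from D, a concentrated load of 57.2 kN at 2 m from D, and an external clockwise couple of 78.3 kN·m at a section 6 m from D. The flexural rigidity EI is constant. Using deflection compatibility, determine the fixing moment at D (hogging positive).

Remove the prop at E; the released (primary) structure is a cantilever built in at D.
Deflection at E on the released cantilever, summing each load's contribution:
  point load 101 at a = 0.8: Pa²(3L − a)/(6EI) = 249.9/EI
  point load 57.2 at a = 2: Pa²(3L − a)/(6EI) = 838.9/EI
  clockwise couple 78.3 at a = 6: M₀a(2L − a)/(2EI) = 2349/EI
  δ_0 = 3438/EI
Tip deflection under a unit load at E: L³/(3EI) = 170.7/EI.
The prop prevents deflection at E: R_E = δ_0/δ_{EE} = 3438/170.7 = 20.14 kN.
Moment equilibrium about D: M_D = Σ(load moments about D) − R_E·L = 273.5 − 20.14×8 = 112.3 kN·m.

M_D = 112.3 kN·m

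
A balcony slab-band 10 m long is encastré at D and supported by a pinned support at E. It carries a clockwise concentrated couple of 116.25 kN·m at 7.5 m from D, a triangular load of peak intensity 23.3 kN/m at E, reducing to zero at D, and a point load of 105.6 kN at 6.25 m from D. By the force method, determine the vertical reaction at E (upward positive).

R_E = 129.4 kN

Choose R_E as the redundant. The primary structure is the cantilever fixed at D.
Deflection at E on the released cantilever, summing each load's contribution:
  clockwise couple 116.25 at a = 7.5: M₀a(2L − a)/(2EI) = 5449/EI
  triangular load, peak 23.3 at the free end: 11w₀L⁴/(120EI) = 21358/EI
  point load 105.6 at a = 6.25: Pa²(3L − a)/(6EI) = 16328/EI
  δ_0 = 43136/EI
Flexibility coefficient — unit upward force at E: δ_{EE} = L³/(3EI) = 333.3/EI.
The prop prevents deflection at E: R_E = δ_0/δ_{EE} = 43136/333.3 = 129.4 kN.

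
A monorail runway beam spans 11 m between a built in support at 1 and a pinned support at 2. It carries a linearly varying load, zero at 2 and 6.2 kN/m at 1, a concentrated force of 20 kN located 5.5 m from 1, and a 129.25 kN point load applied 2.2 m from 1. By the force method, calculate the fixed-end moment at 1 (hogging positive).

M_1 = 296 kN·m

Release the roller at 2. Primary structure: cantilever fixed at 1.
Free-end deflection of the primary structure under the applied loading (downward +):
  triangular load, peak 6.2 at the fixed end: w₀L⁴/(30EI) = 3026/EI
  point load 20 at a = 5.5: Pa²(3L − a)/(6EI) = 2773/EI
  point load 129.25 at a = 2.2: Pa²(3L − a)/(6EI) = 3211/EI
  δ_0 = 9010/EI
Tip deflection under a unit load at 2: L³/(3EI) = 443.7/EI.
The prop prevents deflection at 2: R_2 = δ_0/δ_{22} = 9010/443.7 = 20.31 kN.
Moment equilibrium about 1: M_1 = Σ(load moments about 1) − R_2·L = 519.4 − 20.31×11 = 296 kN·m.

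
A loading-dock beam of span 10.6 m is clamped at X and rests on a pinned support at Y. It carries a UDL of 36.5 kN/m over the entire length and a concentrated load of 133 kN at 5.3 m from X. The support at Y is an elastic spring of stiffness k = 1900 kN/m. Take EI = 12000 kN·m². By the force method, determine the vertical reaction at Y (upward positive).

R_Y = 183.7 kN

Remove the prop at Y; the released (primary) structure is a cantilever built in at X.
Primary-structure tip deflection at Y by superposition:
  UDL 36.5: wL⁴/(8EI) = 57601/EI
  point load 133 at a = 5.3: Pa²(3L − a)/(6EI) = 16501/EI
  δ_0 = 74101/EI
Flexibility coefficient — unit upward force at Y: δ_{YY} = L³/(3EI) = 397/EI.
With EI = 12000 kN·m²: δ_0 = 6.1751 m and δ_{YY} = 0.033084 m/kN.
Compatibility — the spring shortens by R_Y/k under the reaction it provides: δ_0 − R_Y·δ_{YY} = R_Y/k. With 1/k = 0.000526 m/kN, R_Y = δ_0 / (δ_{YY} + 1/k) = 6.1751 / (0.033084 + 0.000526) = 183.7 kN.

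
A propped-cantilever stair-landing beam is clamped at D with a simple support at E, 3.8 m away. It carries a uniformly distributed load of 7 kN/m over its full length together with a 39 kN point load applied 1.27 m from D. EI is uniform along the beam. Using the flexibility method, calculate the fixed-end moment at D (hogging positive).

Release the roller at E. Primary structure: cantilever fixed at D.
Downward deflection at the released point E due to the loads:
  UDL 7: wL⁴/(8EI) = 182.4/EI
  point load 39 at a = 1.27: Pa²(3L − a)/(6EI) = 106.2/EI
  δ_0 = 288.7/EI
Flexibility coefficient — unit upward force at E: δ_{EE} = L³/(3EI) = 18.29/EI.
The prop prevents deflection at E: R_E = δ_0/δ_{EE} = 288.7/18.29 = 15.78 kN.
Moment equilibrium about D: M_D = Σ(load moments about D) − R_E·L = 100.1 − 15.78×3.8 = 40.1 kN·m.

M_D = 40.1 kN·m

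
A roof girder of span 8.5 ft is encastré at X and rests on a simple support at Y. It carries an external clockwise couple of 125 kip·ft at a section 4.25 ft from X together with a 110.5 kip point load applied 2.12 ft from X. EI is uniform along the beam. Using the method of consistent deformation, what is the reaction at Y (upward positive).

Remove the prop at Y; the released (primary) structure is a cantilever built in at X.
Free-end deflection of the primary structure under the applied loading (downward +):
  clockwise couple 125 at a = 4.25: M₀a(2L − a)/(2EI) = 3387/EI
  point load 110.5 at a = 2.12: Pa²(3L − a)/(6EI) = 1935/EI
  δ_0 = 5322/EI
Flexibility coefficient — unit upward force at Y: δ_{YY} = L³/(3EI) = 204.7/EI.
Compatibility at Y: δ_0 − R_Y·δ_{YY} = 0, so R_Y = 5322/204.7 = 26 kip.

R_Y = 26 kip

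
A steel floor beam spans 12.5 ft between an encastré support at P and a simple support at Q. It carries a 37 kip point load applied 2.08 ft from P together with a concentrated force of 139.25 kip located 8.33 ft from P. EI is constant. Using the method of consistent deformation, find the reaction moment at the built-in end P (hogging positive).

M_P = 316.8 kip·ft

Choose R_Q as the redundant. The primary structure is the cantilever fixed at P.
Primary-structure tip deflection at Q by superposition:
  point load 37 at a = 2.08: Pa²(3L − a)/(6EI) = 945/EI
  point load 139.25 at a = 8.33: Pa²(3L − a)/(6EI) = 46975/EI
  δ_0 = 47920/EI
Flexibility coefficient — unit upward force at Q: δ_{QQ} = L³/(3EI) = 651/EI.
The prop prevents deflection at Q: R_Q = δ_0/δ_{QQ} = 47920/651 = 73.61 kip.
Moment equilibrium about P: M_P = Σ(load moments about P) − R_Q·L = 1237 − 73.61×12.5 = 316.8 kip·ft.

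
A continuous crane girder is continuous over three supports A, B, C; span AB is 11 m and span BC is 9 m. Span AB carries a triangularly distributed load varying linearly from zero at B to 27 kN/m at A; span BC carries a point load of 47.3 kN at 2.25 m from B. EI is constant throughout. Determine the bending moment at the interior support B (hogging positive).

M_B = 136.2 kN·m

Take M_B as the redundant. Released structure: two simple spans AB and BC with a hinge at B.
End slopes at the hinge B, treating each span as simply supported:
  span AB: triangular load, peak 27: 7w₀L³/(360EI) = 698.8/EI
  span BC: point load 47.3 at a = 2.25: Pab(L + b)/(6LEI) = 209.5/EI
  relative rotation θ_0 = (698.8 + 209.5)/EI = 908.3/EI
A unit hogging moment at B produces rotation L₁/(3EI) + L₂/(3EI) = 6.667/EI.
Compatibility: M_B·(L₁+L₂)/(3EI) = θ_0, giving M_B = 136.2 kN·m (hogging).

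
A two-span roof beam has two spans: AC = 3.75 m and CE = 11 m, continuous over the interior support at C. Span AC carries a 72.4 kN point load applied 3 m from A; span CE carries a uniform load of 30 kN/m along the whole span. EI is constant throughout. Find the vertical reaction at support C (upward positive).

Release continuity at C by inserting a hinge; the redundant is the internal moment M_C. The primary structure is two simply-supported spans AC and CE.
End slopes at the hinge C, treating each span as simply supported:
  span AC: point load 72.4 at a = 3: Pab(L + a)/(6LEI) = 48.87/EI
  span CE: UDL 30: wL³/(24EI) = 1664/EI
  relative rotation θ_0 = (48.87 + 1664)/EI = 1713/EI
A unit hogging moment at C produces rotation L₁/(3EI) + L₂/(3EI) = 4.917/EI.
Slope continuity at C: θ_0 = M_C·4.917/EI, so M_C = 1713/4.917 = 348.3 kN·m (hogging).
Span AC, ΣM about A with M_C applied at C: R_C^{AC}·3.75 = 217.2 + 348.3, so R_C^{AC} = 150.8 kN and R_A = 72.4 − 150.8 = -78.41 kN.
Span CE, ΣM about E: R_C^{CE}·11 = 1815 + 348.3, so R_C^{CE} = 196.7 kN and R_E = 330 − 196.7 = 133.3 kN.
R_C = 150.8 + 196.7 = 347.5 kN.

R_C = 347.5 kN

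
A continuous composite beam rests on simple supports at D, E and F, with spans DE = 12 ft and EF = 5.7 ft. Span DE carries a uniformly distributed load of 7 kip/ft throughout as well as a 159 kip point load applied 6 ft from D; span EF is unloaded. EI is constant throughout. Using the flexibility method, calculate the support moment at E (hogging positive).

M_E = 328 kip·ft

Take M_E as the redundant. Released structure: two simple spans DE and EF with a hinge at E.
Rotations at E on the released spans (each span's end-slope, ×1/EI):
  span DE: UDL 7: wL³/(24EI) = 504/EI
  span DE: point load 159 at a = 6: Pab(L + a)/(6LEI) = 1431/EI
  relative rotation θ_0 = (1935 + 0)/EI = 1935/EI
A unit hogging moment at E produces rotation L₁/(3EI) + L₂/(3EI) = 5.9/EI.
Compatibility: M_E·(L₁+L₂)/(3EI) = θ_0, giving M_E = 328 kip·ft (hogging).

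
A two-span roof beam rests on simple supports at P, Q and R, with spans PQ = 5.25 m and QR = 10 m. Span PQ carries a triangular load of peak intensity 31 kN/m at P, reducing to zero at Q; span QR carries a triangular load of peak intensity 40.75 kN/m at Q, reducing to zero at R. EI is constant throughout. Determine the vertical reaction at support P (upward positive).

R_P = 17.05 kN

Take M_Q as the redundant. Released structure: two simple spans PQ and QR with a hinge at Q.
Discontinuity in slope at Q on the released structure — sum the simple-span end rotations:
  span PQ: triangular load, peak 31: 7w₀L³/(360EI) = 87.22/EI
  span QR: triangular load, peak 40.75: w₀L³/(45EI) = 905.6/EI
  relative rotation θ_0 = (87.22 + 905.6)/EI = 992.8/EI
A unit hogging moment at Q produces rotation L₁/(3EI) + L₂/(3EI) = 5.083/EI.
Compatibility: M_Q·(L₁+L₂)/(3EI) = θ_0, giving M_Q = 195.3 kN·m (hogging).
Span PQ, ΣM about P with M_Q applied at Q: R_Q^{PQ}·5.25 = 142.4 + 195.3, so R_Q^{PQ} = 64.33 kN and R_P = 81.38 − 64.33 = 17.05 kN.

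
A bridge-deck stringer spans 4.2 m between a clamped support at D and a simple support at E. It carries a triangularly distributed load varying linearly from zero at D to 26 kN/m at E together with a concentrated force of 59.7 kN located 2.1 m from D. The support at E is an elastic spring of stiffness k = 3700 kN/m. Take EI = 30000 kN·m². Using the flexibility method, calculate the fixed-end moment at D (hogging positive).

M_D = 124.3 kN·m

Remove the prop at E; the released (primary) structure is a cantilever built in at D.
Deflection at E on the released cantilever, summing each load's contribution:
  triangular load, peak 26 at the free end: 11w₀L⁴/(120EI) = 741.6/EI
  point load 59.7 at a = 2.1: Pa²(3L − a)/(6EI) = 460.7/EI
  δ_0 = 1202/EI
Tip deflection under a unit load at E: L³/(3EI) = 24.7/EI.
With EI = 30000 kN·m²: δ_0 = 0.040079 m and δ_{EE} = 0.000823 m/kN.
Compatibility — the spring shortens by R_E/k under the reaction it provides: δ_0 − R_E·δ_{EE} = R_E/k. With 1/k = 0.00027 m/kN, R_E = δ_0 / (δ_{EE} + 1/k) = 0.040079 / (0.000823 + 0.00027) = 36.65 kN.
Moment equilibrium about D: M_D = Σ(load moments about D) − R_E·L = 278.2 − 36.65×4.2 = 124.3 kN·m.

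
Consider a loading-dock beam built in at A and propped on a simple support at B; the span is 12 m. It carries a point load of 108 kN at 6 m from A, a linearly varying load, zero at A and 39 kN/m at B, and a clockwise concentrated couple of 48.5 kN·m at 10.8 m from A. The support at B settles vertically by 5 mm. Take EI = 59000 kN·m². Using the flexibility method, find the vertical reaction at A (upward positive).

Take the reaction at B as the redundant and release it; the primary structure is a cantilever fixed at A.
Free-end deflection of the primary structure under the applied loading (downward +):
  point load 108 at a = 6: Pa²(3L − a)/(6EI) = 19440/EI
  triangular load, peak 39 at the free end: 11w₀L⁴/(120EI) = 74131/EI
  clockwise couple 48.5 at a = 10.8: M₀a(2L − a)/(2EI) = 3457/EI
  δ_0 = 97028/EI
Flexibility coefficient — unit upward force at B: δ_{BB} = L³/(3EI) = 576/EI.
With EI = 59000 kN·m²: δ_0 = 1.6445 m and δ_{BB} = 0.009763 m/kN.
Compatibility — the beam at B must follow the support down by 0.005 m: δ_0 − R_B·δ_{BB} = 0.005, so R_B = (1.6445 − 0.005)/0.009763 = 167.9 kN.
Vertical equilibrium: R_A = ΣP − R_B = 342 − 167.9 = 174.1 kN.

R_A = 174.1 kN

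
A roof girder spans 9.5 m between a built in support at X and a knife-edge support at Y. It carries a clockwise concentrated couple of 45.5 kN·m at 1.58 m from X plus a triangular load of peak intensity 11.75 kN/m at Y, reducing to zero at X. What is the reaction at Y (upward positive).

Remove the prop at Y; the released (primary) structure is a cantilever built in at X.
Deflection at Y on the released cantilever, summing each load's contribution:
  clockwise couple 45.5 at a = 1.58: M₀a(2L − a)/(2EI) = 626.2/EI
  triangular load, peak 11.75 at the free end: 11w₀L⁴/(120EI) = 8773/EI
  δ_0 = 9399/EI
Flexibility coefficient — unit upward force at Y: δ_{YY} = L³/(3EI) = 285.8/EI.
Compatibility at Y: δ_0 − R_Y·δ_{YY} = 0, so R_Y = 9399/285.8 = 32.89 kN.

R_Y = 32.89 kN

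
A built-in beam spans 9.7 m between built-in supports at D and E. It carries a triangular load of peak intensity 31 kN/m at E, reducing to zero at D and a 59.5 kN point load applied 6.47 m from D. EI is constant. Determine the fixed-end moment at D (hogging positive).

M_D = 139.9 kN·m

Take the two fixed-end moments M_D, M_E as redundants; the released structure is the simple span DE.
End rotations of the released simple span under the applied load (×1/EI):
  at D: triangular load, peak 31: 7w₀L³/(360EI) = 550.1/EI
  at E: triangular load, peak 31: w₀L³/(45EI) = 628.7/EI
  at D: point load 59.5 at a = 6.47: Pab(L + b)/(6LEI) = 276.2/EI
  at E: point load 59.5 at a = 6.47: Pab(L + a)/(6LEI) = 345.5/EI
  θ_D0 = 826.4/EI,  θ_E0 = 974.2/EI
Flexibility coefficients: a unit moment at one end gives L/(3EI) there and L/(6EI) at the far end, so f₁₁ = f₂₂ = 3.233/EI and f₁₂ = f₂₁ = 1.617/EI.
Compatibility — zero rotation at each built-in end:
  3.233 M_D + 1.617 M_E = 826.4
  1.617 M_D + 3.233 M_E = 974.2
Solving the pair gives M_D = 139.9 kN·m and M_E = 231.3 kN·m (hogging).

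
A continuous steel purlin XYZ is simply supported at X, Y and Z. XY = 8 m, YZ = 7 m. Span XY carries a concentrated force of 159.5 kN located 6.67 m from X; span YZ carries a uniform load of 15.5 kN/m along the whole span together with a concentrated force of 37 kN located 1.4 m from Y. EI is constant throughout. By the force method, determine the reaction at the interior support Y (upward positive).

R_Y = 256.5 kN

Release continuity at Y by inserting a hinge; the redundant is the internal moment M_Y. The primary structure is two simply-supported spans XY and YZ.
End slopes at the hinge Y, treating each span as simply supported:
  span XY: point load 159.5 at a = 6.67: Pab(L + a)/(6LEI) = 432.4/EI
  span YZ: UDL 15.5: wL³/(24EI) = 221.5/EI
  span YZ: point load 37 at a = 1.4: Pab(L + b)/(6LEI) = 87.02/EI
  relative rotation θ_0 = (432.4 + 308.5)/EI = 741/EI
A unit hogging moment at Y produces rotation L₁/(3EI) + L₂/(3EI) = 5/EI.
Slope continuity at Y: θ_0 = M_Y·5/EI, so M_Y = 741/5 = 148.2 kN·m (hogging).
Span XY, ΣM about X with M_Y applied at Y: R_Y^{XY}·8 = 1064 + 148.2, so R_Y^{XY} = 151.5 kN and R_X = 159.5 − 151.5 = 7.992 kN.
Span YZ, ΣM about Z: R_Y^{YZ}·7 = 587 + 148.2, so R_Y^{YZ} = 105 kN and R_Z = 145.5 − 105 = 40.48 kN.
R_Y = 151.5 + 105 = 256.5 kN.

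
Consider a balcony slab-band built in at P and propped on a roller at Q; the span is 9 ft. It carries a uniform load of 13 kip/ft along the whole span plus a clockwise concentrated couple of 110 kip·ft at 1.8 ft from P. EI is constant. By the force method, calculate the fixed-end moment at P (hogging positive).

M_P = 182.2 kip·ft

Choose R_Q as the redundant. The primary structure is the cantilever fixed at P.
Deflection at Q on the released cantilever, summing each load's contribution:
  UDL 13: wL⁴/(8EI) = 10662/EI
  clockwise couple 110 at a = 1.8: M₀a(2L − a)/(2EI) = 1604/EI
  δ_0 = 12265/EI
Tip deflection under a unit load at Q: L³/(3EI) = 243/EI.
Compatibility at Q: δ_0 − R_Q·δ_{QQ} = 0, so R_Q = 12265/243 = 50.48 kip.
Moment equilibrium about P: M_P = Σ(load moments about P) − R_Q·L = 636.5 − 50.48×9 = 182.2 kip·ft.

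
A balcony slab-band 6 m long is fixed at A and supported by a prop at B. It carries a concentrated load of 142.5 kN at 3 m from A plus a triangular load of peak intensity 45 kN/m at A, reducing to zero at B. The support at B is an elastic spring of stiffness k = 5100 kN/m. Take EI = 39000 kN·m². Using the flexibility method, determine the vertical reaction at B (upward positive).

Remove the prop at B; the released (primary) structure is a cantilever built in at A.
Downward deflection at the released point B due to the loads:
  point load 142.5 at a = 3: Pa²(3L − a)/(6EI) = 3206/EI
  triangular load, peak 45 at the fixed end: w₀L⁴/(30EI) = 1944/EI
  δ_0 = 5150/EI
Tip deflection under a unit load at B: L³/(3EI) = 72/EI.
With EI = 39000 kN·m²: δ_0 = 0.13206 m and δ_{BB} = 0.001846 m/kN.
Compatibility — the spring shortens by R_B/k under the reaction it provides: δ_0 − R_B·δ_{BB} = R_B/k. With 1/k = 0.000196 m/kN, R_B = δ_0 / (δ_{BB} + 1/k) = 0.13206 / (0.001846 + 0.000196) = 64.66 kN.

R_B = 64.66 kN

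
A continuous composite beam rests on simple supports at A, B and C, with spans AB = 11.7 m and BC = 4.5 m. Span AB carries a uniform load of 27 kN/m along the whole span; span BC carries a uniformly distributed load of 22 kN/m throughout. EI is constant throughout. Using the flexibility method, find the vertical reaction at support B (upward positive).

Take M_B as the redundant. Released structure: two simple spans AB and BC with a hinge at B.
Discontinuity in slope at B on the released structure — sum the simple-span end rotations:
  span AB: UDL 27: wL³/(24EI) = 1802/EI
  span BC: UDL 22: wL³/(24EI) = 83.53/EI
  relative rotation θ_0 = (1802 + 83.53)/EI = 1885/EI
A unit hogging moment at B produces rotation L₁/(3EI) + L₂/(3EI) = 5.4/EI.
Compatibility: M_B·(L₁+L₂)/(3EI) = θ_0, giving M_B = 349.1 kN·m (hogging).
Span AB, ΣM about A with M_B applied at B: R_B^{AB}·11.7 = 1848 + 349.1, so R_B^{AB} = 187.8 kN and R_A = 315.9 − 187.8 = 128.1 kN.
Span BC, ΣM about C: R_B^{BC}·4.5 = 222.8 + 349.1, so R_B^{BC} = 127.1 kN and R_C = 99 − 127.1 = -28.09 kN.
R_B = 187.8 + 127.1 = 314.9 kN.

R_B = 314.9 kN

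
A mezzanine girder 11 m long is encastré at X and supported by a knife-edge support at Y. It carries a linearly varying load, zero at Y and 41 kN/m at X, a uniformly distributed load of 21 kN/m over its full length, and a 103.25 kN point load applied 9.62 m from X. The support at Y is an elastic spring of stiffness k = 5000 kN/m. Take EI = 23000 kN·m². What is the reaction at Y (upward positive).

R_Y = 213.4 kN

Remove the prop at Y; the released (primary) structure is a cantilever built in at X.
Free-end deflection of the primary structure under the applied loading (downward +):
  triangular load, peak 41 at the fixed end: w₀L⁴/(30EI) = 20009/EI
  UDL 21: wL⁴/(8EI) = 38433/EI
  point load 103.25 at a = 9.62: Pa²(3L − a)/(6EI) = 37233/EI
  δ_0 = 95675/EI
Flexibility coefficient — unit upward force at Y: δ_{YY} = L³/(3EI) = 443.7/EI.
With EI = 23000 kN·m²: δ_0 = 4.1598 m and δ_{YY} = 0.01929 m/kN.
Compatibility — the spring shortens by R_Y/k under the reaction it provides: δ_0 − R_Y·δ_{YY} = R_Y/k. With 1/k = 0.0002 m/kN, R_Y = δ_0 / (δ_{YY} + 1/k) = 4.1598 / (0.01929 + 0.0002) = 213.4 kN.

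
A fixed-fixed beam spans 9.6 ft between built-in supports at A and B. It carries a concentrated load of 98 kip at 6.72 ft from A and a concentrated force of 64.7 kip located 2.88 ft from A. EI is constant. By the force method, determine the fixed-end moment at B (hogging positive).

M_B = 177.4 kip·ft

Release both end moments; the primary structure is a simply-supported span AB with redundants M_A and M_B.
End rotations of the released simple span under the applied load (×1/EI):
  at A: point load 98 at a = 6.72: Pab(L + b)/(6LEI) = 410.9/EI
  at B: point load 98 at a = 6.72: Pab(L + a)/(6LEI) = 537.4/EI
  at A: point load 64.7 at a = 2.88: Pab(L + b)/(6LEI) = 354.8/EI
  at B: point load 64.7 at a = 2.88: Pab(L + a)/(6LEI) = 271.3/EI
  θ_A0 = 765.7/EI,  θ_B0 = 808.7/EI
Flexibility coefficients: a unit moment at one end gives L/(3EI) there and L/(6EI) at the far end, so f₁₁ = f₂₂ = 3.2/EI and f₁₂ = f₂₁ = 1.6/EI.
Compatibility — zero rotation at each built-in end:
  3.2 M_A + 1.6 M_B = 765.7
  1.6 M_A + 3.2 M_B = 808.7
Solving the pair gives M_A = 150.6 kip·ft and M_B = 177.4 kip·ft (hogging).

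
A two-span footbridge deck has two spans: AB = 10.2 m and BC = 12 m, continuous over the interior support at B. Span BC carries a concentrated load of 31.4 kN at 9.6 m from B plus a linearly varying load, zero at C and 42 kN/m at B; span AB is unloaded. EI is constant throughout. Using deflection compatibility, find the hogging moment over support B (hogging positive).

M_B = 237.5 kN·m

Release continuity at B by inserting a hinge; the redundant is the internal moment M_B. The primary structure is two simply-supported spans AB and BC.
End slopes at the hinge B, treating each span as simply supported:
  span BC: point load 31.4 at a = 9.6: Pab(L + b)/(6LEI) = 144.7/EI
  span BC: triangular load, peak 42: w₀L³/(45EI) = 1613/EI
  relative rotation θ_0 = (0 + 1757)/EI = 1757/EI
A unit hogging moment at B produces rotation L₁/(3EI) + L₂/(3EI) = 7.4/EI.
Slope continuity at B: θ_0 = M_B·7.4/EI, so M_B = 1757/7.4 = 237.5 kN·m (hogging).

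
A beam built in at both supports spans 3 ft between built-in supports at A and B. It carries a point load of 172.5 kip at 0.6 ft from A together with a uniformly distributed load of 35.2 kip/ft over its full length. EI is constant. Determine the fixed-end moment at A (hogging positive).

M_A = 92.64 kip·ft

Release both end moments; the primary structure is a simply-supported span AB with redundants M_A and M_B.
Simple-span end rotations at A and B under the given loads:
  at A: point load 172.5 at a = 0.6: Pab(L + b)/(6LEI) = 74.52/EI
  at B: point load 172.5 at a = 0.6: Pab(L + a)/(6LEI) = 49.68/EI
  at A: UDL 35.2: wL³/(24EI) = 39.6/EI
  at B: UDL 35.2: wL³/(24EI) = 39.6/EI
  θ_A0 = 114.1/EI,  θ_B0 = 89.28/EI
Flexibility coefficients: a unit moment at one end gives L/(3EI) there and L/(6EI) at the far end, so f₁₁ = f₂₂ = 1/EI and f₁₂ = f₂₁ = 0.5/EI.
Compatibility — zero rotation at each built-in end:
  1 M_A + 0.5 M_B = 114.1
  0.5 M_A + 1 M_B = 89.28
Solving the pair gives M_A = 92.64 kip·ft and M_B = 42.96 kip·ft (hogging).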